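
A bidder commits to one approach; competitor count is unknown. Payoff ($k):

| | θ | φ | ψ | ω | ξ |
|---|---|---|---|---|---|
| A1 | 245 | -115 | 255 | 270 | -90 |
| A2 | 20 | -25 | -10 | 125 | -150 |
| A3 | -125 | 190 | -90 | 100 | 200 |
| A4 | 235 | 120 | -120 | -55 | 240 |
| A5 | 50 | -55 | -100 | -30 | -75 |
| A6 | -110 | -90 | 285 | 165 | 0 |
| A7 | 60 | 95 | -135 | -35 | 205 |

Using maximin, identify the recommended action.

Row minima: A1=-115, A2=-150, A3=-125, A4=-120, A5=-100, A6=-110, A7=-135
Best worst-case = -100 → A5.

A5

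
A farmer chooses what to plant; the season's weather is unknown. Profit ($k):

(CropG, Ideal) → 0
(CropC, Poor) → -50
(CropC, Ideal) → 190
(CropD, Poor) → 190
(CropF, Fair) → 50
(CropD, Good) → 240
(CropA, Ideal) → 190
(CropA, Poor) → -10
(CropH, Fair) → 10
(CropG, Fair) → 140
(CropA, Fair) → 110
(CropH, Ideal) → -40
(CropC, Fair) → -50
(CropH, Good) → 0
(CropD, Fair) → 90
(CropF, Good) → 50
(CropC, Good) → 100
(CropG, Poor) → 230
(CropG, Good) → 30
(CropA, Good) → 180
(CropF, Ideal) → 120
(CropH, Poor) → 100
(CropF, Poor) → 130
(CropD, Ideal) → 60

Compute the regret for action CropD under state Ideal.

Best payoff under Ideal is 190.
Regret = 190 − 60 = 130.

130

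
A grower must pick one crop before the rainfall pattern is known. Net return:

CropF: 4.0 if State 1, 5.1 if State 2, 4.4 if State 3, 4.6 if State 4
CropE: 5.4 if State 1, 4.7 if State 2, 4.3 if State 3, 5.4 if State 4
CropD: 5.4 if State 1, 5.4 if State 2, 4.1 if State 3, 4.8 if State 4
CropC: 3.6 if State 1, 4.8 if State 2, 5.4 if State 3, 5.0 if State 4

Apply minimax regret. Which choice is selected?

CropE

Column bests: State 1=5.4, State 2=5.4, State 3=5.4, State 4=5.4.
CropF regrets: 1.4, 0.3, 1.0, 0.8 → max 1.4
CropE regrets: 0.0, 0.7, 1.1, 0.0 → max 1.1
CropD regrets: 0.0, 0.0, 1.3, 0.6 → max 1.3
CropC regrets: 1.8, 0.6, 0.0, 0.4 → max 1.8
Smallest max regret = 1.1 → CropE.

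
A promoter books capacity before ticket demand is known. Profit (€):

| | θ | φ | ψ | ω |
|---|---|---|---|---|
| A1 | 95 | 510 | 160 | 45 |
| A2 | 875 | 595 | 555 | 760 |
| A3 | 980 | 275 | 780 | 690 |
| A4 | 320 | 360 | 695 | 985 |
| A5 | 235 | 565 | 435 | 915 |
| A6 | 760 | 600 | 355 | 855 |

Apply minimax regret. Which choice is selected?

Column bests: θ=980, φ=600, ψ=780, ω=985.
A1 regrets: 885, 90, 620, 940 → max 940
A2 regrets: 105, 5, 225, 225 → max 225
A3 regrets: 0, 325, 0, 295 → max 325
A4 regrets: 660, 240, 85, 0 → max 660
A5 regrets: 745, 35, 345, 70 → max 745
A6 regrets: 220, 0, 425, 130 → max 425
Smallest max regret = 225 → A2.

A2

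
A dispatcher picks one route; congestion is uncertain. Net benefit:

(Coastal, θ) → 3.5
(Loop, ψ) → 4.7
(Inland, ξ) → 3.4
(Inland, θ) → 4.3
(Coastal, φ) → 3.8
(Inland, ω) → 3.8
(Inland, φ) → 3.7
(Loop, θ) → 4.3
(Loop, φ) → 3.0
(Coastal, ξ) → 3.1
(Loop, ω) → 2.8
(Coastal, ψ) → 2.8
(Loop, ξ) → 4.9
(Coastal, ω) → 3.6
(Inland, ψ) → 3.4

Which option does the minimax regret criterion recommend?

Loop

Column bests: θ=4.3, φ=3.8, ψ=4.7, ω=3.8, ξ=4.9.
Inland regrets: 0.0, 0.1, 1.3, 0.0, 1.5 → max 1.5
Coastal regrets: 0.8, 0.0, 1.9, 0.2, 1.8 → max 1.9
Loop regrets: 0.0, 0.8, 0.0, 1.0, 0.0 → max 1.0
Smallest max regret = 1.0 → Loop.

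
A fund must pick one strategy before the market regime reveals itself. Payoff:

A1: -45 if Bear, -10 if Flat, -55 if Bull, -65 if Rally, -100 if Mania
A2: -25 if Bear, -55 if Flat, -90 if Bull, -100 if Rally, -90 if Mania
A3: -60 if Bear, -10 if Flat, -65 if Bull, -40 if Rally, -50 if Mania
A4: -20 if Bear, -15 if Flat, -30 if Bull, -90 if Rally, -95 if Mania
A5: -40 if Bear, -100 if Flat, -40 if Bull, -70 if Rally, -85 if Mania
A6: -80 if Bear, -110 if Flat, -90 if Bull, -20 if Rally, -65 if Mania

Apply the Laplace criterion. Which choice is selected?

Row averages: A1=-55, A2=-72, A3=-45, A4=-50, A5=-67, A6=-73
Highest average = -45 → A3.

A3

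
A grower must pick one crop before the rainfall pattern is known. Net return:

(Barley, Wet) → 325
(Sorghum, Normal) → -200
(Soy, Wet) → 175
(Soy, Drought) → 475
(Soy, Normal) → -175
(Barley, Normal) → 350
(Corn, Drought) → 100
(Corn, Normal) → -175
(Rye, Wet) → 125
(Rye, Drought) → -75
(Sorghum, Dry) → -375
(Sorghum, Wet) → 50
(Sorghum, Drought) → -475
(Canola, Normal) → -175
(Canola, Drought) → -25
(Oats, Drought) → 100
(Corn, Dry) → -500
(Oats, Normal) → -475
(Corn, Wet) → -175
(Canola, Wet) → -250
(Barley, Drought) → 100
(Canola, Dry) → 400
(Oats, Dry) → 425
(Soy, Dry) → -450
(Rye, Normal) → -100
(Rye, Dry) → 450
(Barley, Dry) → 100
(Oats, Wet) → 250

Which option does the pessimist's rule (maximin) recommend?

Row minima: Soy=-450, Sorghum=-475, Canola=-250, Barley=100, Corn=-500, Rye=-100, Oats=-475
Best worst-case = 100 → Barley.

Barley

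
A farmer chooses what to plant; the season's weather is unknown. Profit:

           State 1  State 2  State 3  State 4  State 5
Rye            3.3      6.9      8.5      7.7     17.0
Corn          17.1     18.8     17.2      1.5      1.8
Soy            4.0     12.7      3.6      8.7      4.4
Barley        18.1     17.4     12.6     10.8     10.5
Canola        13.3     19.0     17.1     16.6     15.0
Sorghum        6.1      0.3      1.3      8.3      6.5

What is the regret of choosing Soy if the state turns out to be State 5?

12.6

Best payoff under State 5 is 17.0.
Regret = 17.0 − 4.4 = 12.6.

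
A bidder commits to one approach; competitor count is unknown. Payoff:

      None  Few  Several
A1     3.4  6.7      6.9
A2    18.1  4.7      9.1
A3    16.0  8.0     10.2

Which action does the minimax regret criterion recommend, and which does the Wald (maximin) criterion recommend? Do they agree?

Column bests: None=18.1, Few=8.0, Several=10.2.
A1 regrets: 14.7, 1.3, 3.3 → max 14.7
A2 regrets: 0.0, 3.3, 1.1 → max 3.3
A3 regrets: 2.1, 0.0, 0.0 → max 2.1
Smallest max regret = 2.1 → A3.
Row minima: A1=3.4, A2=4.7, A3=8.0
Best worst-case = 8.0 → A3.

minimax regret → A3; maximin → A3 (agree)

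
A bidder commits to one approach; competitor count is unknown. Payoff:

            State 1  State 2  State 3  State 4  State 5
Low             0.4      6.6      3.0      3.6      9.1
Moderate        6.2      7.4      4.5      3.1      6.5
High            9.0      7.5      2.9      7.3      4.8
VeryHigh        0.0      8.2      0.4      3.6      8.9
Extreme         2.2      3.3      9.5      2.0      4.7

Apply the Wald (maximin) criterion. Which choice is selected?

Moderate

Row minima: Low=0.4, Moderate=3.1, High=2.9, VeryHigh=0.0, Extreme=2.0
Best worst-case = 3.1 → Moderate.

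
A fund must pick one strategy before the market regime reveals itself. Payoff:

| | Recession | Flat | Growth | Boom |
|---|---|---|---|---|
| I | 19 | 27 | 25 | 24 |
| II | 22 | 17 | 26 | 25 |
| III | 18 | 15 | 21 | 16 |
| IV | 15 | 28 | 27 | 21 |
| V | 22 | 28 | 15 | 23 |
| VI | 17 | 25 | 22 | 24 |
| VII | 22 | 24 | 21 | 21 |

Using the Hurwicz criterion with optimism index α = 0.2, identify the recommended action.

VII

I: 0.2·27 + 0.8·19 = 20.6
II: 0.2·26 + 0.8·17 = 18.8
III: 0.2·21 + 0.8·15 = 16.2
IV: 0.2·28 + 0.8·15 = 17.6
V: 0.2·28 + 0.8·15 = 17.6
VI: 0.2·25 + 0.8·17 = 18.6
VII: 0.2·24 + 0.8·21 = 21.6
Highest Hurwicz score = 21.6 → VII.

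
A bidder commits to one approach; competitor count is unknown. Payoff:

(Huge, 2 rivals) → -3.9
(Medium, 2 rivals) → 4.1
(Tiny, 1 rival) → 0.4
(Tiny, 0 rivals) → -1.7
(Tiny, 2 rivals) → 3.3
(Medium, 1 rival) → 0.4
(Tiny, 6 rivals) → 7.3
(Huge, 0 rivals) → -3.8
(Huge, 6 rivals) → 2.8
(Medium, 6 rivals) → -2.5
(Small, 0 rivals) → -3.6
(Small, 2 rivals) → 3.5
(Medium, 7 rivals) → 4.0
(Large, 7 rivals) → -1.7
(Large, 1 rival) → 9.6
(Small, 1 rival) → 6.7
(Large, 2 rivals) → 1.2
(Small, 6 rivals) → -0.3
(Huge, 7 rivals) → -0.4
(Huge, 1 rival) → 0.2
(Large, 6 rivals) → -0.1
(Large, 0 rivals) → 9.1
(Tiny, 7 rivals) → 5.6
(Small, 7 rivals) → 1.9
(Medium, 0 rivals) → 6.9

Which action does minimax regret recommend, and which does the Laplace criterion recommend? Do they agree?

Column bests: 0 rivals=9.1, 1 rival=9.6, 2 rivals=4.1, 6 rivals=7.3, 7 rivals=5.6.
Tiny regrets: 10.8, 9.2, 0.8, 0.0, 0.0 → max 10.8
Small regrets: 12.7, 2.9, 0.6, 7.6, 3.7 → max 12.7
Medium regrets: 2.2, 9.2, 0.0, 9.8, 1.6 → max 9.8
Large regrets: 0.0, 0.0, 2.9, 7.4, 7.3 → max 7.4
Huge regrets: 12.9, 9.4, 8.0, 4.5, 6.0 → max 12.9
Smallest max regret = 7.4 → Large.
Row averages: Tiny=2.98, Small=1.64, Medium=2.58, Large=3.62, Huge=-1.02
Highest average = 3.62 → Large.

minimax regret → Large; laplace → Large (agree)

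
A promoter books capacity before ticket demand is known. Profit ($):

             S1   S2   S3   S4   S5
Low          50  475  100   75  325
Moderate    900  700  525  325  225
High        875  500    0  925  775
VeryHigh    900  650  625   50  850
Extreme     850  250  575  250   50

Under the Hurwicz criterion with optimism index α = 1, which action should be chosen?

High

Low: 1·475 + 0·50 = 475
Moderate: 1·900 + 0·225 = 900
High: 1·925 + 0·0 = 925
VeryHigh: 1·900 + 0·50 = 900
Extreme: 1·850 + 0·50 = 850
Highest Hurwicz score = 925 → High.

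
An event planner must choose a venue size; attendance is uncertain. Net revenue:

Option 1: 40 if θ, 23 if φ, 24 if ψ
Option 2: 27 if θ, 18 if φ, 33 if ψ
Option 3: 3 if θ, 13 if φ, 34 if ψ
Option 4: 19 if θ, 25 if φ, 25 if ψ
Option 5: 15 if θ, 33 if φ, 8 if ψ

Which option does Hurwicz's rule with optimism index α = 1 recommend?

Option 1

Option 1: 1·40 + 0·23 = 40
Option 2: 1·33 + 0·18 = 33
Option 3: 1·34 + 0·3 = 34
Option 4: 1·25 + 0·19 = 25
Option 5: 1·33 + 0·8 = 33
Highest Hurwicz score = 40 → Option 1.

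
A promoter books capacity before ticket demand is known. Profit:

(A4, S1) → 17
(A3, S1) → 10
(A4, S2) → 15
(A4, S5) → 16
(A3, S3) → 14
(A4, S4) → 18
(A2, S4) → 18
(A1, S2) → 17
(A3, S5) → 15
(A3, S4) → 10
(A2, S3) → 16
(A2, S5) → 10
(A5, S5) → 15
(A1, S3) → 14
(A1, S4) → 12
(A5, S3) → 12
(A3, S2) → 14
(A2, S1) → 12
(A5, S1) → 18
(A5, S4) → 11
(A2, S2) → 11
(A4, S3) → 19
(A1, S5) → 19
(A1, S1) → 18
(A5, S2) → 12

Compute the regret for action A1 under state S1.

Best payoff under S1 is 18.
Regret = 18 − 18 = 0.

0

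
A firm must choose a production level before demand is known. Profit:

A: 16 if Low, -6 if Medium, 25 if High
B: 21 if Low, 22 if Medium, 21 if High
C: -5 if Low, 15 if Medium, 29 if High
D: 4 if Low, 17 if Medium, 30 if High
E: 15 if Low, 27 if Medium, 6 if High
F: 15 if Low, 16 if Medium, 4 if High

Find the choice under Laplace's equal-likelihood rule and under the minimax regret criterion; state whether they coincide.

laplace → B; minimax regret → B (agree)

Row averages: A=35/3, B=64/3, C=13, D=17, E=16, F=35/3
Highest average = 64/3 → B.
Column bests: Low=21, Medium=27, High=30.
A regrets: 5, 33, 5 → max 33
B regrets: 0, 5, 9 → max 9
C regrets: 26, 12, 1 → max 26
D regrets: 17, 10, 0 → max 17
E regrets: 6, 0, 24 → max 24
F regrets: 6, 11, 26 → max 26
Smallest max regret = 9 → B.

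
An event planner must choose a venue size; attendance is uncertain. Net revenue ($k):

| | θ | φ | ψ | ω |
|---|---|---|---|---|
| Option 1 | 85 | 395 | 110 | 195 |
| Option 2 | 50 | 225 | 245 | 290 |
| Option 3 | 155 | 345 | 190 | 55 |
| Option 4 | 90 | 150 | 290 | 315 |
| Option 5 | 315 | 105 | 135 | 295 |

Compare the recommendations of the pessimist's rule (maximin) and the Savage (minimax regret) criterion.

maximin → Option 5; minimax regret → Option 1 (disagree)

Row minima: Option 1=85, Option 2=50, Option 3=55, Option 4=90, Option 5=105
Best worst-case = 105 → Option 5.
Column bests: θ=315, φ=395, ψ=290, ω=315.
Option 1 regrets: 230, 0, 180, 120 → max 230
Option 2 regrets: 265, 170, 45, 25 → max 265
Option 3 regrets: 160, 50, 100, 260 → max 260
Option 4 regrets: 225, 245, 0, 0 → max 245
Option 5 regrets: 0, 290, 155, 20 → max 290
Smallest max regret = 230 → Option 1.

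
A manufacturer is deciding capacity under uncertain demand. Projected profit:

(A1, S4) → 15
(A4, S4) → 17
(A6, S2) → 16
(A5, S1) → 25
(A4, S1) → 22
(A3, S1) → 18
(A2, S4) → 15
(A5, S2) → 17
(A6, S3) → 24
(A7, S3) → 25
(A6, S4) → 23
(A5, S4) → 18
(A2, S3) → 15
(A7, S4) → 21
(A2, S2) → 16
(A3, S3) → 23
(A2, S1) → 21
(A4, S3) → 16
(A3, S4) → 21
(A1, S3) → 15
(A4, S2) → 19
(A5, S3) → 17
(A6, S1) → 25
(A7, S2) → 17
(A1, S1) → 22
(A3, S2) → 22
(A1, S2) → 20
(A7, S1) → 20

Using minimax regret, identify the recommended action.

A7

Column bests: S1=25, S2=22, S3=25, S4=23.
A1 regrets: 3, 2, 10, 8 → max 10
A2 regrets: 4, 6, 10, 8 → max 10
A3 regrets: 7, 0, 2, 2 → max 7
A4 regrets: 3, 3, 9, 6 → max 9
A5 regrets: 0, 5, 8, 5 → max 8
A6 regrets: 0, 6, 1, 0 → max 6
A7 regrets: 5, 5, 0, 2 → max 5
Smallest max regret = 5 → A7.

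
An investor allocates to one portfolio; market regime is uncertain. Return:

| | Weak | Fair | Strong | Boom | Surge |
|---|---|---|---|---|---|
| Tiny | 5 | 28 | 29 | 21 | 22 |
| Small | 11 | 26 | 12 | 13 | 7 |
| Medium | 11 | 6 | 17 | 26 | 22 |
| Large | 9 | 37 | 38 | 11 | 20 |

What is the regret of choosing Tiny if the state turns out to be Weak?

6

Best payoff under Weak is 11.
Regret = 11 − 5 = 6.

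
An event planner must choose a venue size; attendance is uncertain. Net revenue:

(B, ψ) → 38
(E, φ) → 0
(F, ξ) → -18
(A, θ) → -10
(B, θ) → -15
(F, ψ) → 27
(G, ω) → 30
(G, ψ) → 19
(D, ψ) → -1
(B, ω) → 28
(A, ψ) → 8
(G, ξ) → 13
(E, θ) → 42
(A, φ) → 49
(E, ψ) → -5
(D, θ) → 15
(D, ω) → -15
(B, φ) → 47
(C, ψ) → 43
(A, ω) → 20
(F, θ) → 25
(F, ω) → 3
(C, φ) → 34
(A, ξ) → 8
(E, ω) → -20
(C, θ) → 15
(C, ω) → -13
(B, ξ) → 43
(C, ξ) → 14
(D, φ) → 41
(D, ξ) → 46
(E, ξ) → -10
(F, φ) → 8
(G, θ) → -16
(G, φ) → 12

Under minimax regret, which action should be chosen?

Column bests: θ=42, φ=49, ψ=43, ω=30, ξ=46.
A regrets: 52, 0, 35, 10, 38 → max 52
B regrets: 57, 2, 5, 2, 3 → max 57
C regrets: 27, 15, 0, 43, 32 → max 43
D regrets: 27, 8, 44, 45, 0 → max 45
E regrets: 0, 49, 48, 50, 56 → max 56
F regrets: 17, 41, 16, 27, 64 → max 64
G regrets: 58, 37, 24, 0, 33 → max 58
Smallest max regret = 43 → C.

C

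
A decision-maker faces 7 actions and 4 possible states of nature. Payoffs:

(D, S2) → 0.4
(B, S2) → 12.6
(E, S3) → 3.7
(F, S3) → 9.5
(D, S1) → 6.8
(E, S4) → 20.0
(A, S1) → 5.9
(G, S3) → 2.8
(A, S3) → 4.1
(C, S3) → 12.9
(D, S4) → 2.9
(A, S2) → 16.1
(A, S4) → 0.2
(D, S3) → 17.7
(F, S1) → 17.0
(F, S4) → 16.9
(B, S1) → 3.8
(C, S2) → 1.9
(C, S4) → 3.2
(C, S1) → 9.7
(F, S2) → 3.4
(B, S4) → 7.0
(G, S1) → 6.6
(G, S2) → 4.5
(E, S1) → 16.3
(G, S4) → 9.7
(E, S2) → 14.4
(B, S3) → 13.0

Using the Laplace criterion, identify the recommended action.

Row averages: A=6.575, B=9.1, C=6.925, D=6.95, E=13.6, F=11.7, G=5.9
Highest average = 13.6 → E.

E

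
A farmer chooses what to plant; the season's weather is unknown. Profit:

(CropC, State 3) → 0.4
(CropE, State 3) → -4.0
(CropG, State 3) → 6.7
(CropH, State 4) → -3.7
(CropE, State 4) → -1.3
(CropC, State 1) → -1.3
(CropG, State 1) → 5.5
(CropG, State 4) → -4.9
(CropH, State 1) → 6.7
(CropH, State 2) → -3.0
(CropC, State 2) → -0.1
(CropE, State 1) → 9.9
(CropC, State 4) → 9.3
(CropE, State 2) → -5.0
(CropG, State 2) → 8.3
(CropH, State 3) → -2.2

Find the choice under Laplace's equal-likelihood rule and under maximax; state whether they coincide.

laplace → CropG; maximax → CropE (disagree)

Row averages: CropC=2.075, CropG=3.9, CropH=-0.55, CropE=-0.1
Highest average = 3.9 → CropG.
Row maxima: CropC=9.3, CropG=8.3, CropH=6.7, CropE=9.9
Best best-case = 9.9 → CropE.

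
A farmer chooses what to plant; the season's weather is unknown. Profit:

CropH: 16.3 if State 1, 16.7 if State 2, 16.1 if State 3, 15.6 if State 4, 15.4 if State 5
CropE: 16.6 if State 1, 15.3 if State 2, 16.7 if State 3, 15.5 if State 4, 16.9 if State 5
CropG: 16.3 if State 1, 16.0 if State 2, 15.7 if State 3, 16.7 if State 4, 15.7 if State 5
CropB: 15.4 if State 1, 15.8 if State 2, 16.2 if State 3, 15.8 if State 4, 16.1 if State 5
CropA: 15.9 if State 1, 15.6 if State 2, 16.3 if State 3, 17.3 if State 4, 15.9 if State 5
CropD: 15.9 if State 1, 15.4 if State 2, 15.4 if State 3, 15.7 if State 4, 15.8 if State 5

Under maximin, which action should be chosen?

Row minima: CropH=15.4, CropE=15.3, CropG=15.7, CropB=15.4, CropA=15.6, CropD=15.4
Best worst-case = 15.7 → CropG.

CropG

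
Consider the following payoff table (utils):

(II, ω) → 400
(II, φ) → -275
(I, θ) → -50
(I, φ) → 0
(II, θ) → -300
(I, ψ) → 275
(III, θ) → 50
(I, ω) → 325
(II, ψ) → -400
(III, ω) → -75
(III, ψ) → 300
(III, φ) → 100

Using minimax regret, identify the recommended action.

Column bests: θ=50, φ=100, ψ=300, ω=400.
I regrets: 100, 100, 25, 75 → max 100
II regrets: 350, 375, 700, 0 → max 700
III regrets: 0, 0, 0, 475 → max 475
Smallest max regret = 100 → I.

I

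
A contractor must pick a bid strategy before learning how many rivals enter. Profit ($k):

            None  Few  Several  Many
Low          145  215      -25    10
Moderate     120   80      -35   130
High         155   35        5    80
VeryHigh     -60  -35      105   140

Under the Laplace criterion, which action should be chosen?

Row averages: Low=86.25, Moderate=73.75, High=68.75, VeryHigh=37.5
Highest average = 86.25 → Low.

Low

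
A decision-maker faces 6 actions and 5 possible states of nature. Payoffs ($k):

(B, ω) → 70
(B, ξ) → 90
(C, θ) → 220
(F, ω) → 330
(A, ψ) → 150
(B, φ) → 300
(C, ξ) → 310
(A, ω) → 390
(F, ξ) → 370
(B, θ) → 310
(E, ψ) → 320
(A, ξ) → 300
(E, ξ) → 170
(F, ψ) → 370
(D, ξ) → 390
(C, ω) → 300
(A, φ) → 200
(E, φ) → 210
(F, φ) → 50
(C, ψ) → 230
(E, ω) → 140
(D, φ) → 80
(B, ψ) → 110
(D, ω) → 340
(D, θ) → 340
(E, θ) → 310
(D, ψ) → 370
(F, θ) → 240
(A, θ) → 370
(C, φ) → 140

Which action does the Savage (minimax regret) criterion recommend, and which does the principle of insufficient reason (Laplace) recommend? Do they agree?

minimax regret → C; laplace → D (disagree)

Column bests: θ=370, φ=300, ψ=370, ω=390, ξ=390.
A regrets: 0, 100, 220, 0, 90 → max 220
B regrets: 60, 0, 260, 320, 300 → max 320
C regrets: 150, 160, 140, 90, 80 → max 160
D regrets: 30, 220, 0, 50, 0 → max 220
E regrets: 60, 90, 50, 250, 220 → max 250
F regrets: 130, 250, 0, 60, 20 → max 250
Smallest max regret = 160 → C.
Row averages: A=282, B=176, C=240, D=304, E=230, F=272
Highest average = 304 → D.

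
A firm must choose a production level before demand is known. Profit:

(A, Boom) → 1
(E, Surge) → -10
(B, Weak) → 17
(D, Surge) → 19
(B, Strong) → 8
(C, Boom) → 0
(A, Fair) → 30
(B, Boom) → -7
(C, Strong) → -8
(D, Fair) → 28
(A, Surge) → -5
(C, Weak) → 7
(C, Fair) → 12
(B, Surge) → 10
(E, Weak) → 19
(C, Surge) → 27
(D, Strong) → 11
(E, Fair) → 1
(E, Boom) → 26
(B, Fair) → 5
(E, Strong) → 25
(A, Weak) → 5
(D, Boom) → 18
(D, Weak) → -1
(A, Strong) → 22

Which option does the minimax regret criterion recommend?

D

Column bests: Weak=19, Fair=30, Strong=25, Boom=26, Surge=27.
A regrets: 14, 0, 3, 25, 32 → max 32
B regrets: 2, 25, 17, 33, 17 → max 33
C regrets: 12, 18, 33, 26, 0 → max 33
D regrets: 20, 2, 14, 8, 8 → max 20
E regrets: 0, 29, 0, 0, 37 → max 37
Smallest max regret = 20 → D.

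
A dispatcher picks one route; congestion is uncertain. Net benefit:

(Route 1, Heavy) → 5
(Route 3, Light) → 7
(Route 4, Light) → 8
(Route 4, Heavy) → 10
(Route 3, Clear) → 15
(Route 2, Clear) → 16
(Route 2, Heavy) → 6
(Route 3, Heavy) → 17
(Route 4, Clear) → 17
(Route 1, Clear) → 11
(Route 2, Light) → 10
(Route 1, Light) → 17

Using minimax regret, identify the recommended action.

Column bests: Clear=17, Light=17, Heavy=17.
Route 1 regrets: 6, 0, 12 → max 12
Route 2 regrets: 1, 7, 11 → max 11
Route 3 regrets: 2, 10, 0 → max 10
Route 4 regrets: 0, 9, 7 → max 9
Smallest max regret = 9 → Route 4.

Route 4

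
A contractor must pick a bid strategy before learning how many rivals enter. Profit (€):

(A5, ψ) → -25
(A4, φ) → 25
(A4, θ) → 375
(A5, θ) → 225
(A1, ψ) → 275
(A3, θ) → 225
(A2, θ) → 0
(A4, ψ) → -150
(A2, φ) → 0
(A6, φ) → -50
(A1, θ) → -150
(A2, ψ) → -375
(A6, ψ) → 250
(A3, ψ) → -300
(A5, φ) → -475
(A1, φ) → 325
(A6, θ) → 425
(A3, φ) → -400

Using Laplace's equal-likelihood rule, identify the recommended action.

A6

Row averages: A1=150, A2=-125, A3=-475/3, A4=250/3, A5=-275/3, A6=625/3
Highest average = 625/3 → A6.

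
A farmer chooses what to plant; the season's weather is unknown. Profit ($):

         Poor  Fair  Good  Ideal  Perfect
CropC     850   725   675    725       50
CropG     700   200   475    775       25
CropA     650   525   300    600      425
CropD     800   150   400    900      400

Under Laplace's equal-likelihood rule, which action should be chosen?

CropC

Row averages: CropC=605, CropG=435, CropA=500, CropD=530
Highest average = 605 → CropC.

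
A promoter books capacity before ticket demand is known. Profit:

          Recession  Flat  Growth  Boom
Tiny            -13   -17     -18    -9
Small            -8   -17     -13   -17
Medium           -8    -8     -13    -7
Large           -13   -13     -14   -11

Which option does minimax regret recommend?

Column bests: Recession=-8, Flat=-8, Growth=-13, Boom=-7.
Tiny regrets: 5, 9, 5, 2 → max 9
Small regrets: 0, 9, 0, 10 → max 10
Medium regrets: 0, 0, 0, 0 → max 0
Large regrets: 5, 5, 1, 4 → max 5
Smallest max regret = 0 → Medium.

Medium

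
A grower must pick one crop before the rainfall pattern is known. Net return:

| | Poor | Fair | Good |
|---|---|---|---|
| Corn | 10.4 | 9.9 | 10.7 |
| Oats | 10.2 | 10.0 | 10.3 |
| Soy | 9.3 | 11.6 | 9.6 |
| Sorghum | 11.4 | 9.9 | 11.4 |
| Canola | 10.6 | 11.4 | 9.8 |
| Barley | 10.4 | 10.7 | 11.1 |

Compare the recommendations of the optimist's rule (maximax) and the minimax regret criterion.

maximax → Soy; minimax regret → Barley (disagree)

Row maxima: Corn=10.7, Oats=10.3, Soy=11.6, Sorghum=11.4, Canola=11.4, Barley=11.1
Best best-case = 11.6 → Soy.
Column bests: Poor=11.4, Fair=11.6, Good=11.4.
Corn regrets: 1.0, 1.7, 0.7 → max 1.7
Oats regrets: 1.2, 1.6, 1.1 → max 1.6
Soy regrets: 2.1, 0.0, 1.8 → max 2.1
Sorghum regrets: 0.0, 1.7, 0.0 → max 1.7
Canola regrets: 0.8, 0.2, 1.6 → max 1.6
Barley regrets: 1.0, 0.9, 0.3 → max 1.0
Smallest max regret = 1.0 → Barley.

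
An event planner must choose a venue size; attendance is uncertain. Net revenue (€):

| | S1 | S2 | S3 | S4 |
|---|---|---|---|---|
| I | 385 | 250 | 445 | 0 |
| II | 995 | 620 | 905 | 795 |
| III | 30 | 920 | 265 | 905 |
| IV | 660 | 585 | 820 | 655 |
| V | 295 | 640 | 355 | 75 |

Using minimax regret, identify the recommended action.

Column bests: S1=995, S2=920, S3=905, S4=905.
I regrets: 610, 670, 460, 905 → max 905
II regrets: 0, 300, 0, 110 → max 300
III regrets: 965, 0, 640, 0 → max 965
IV regrets: 335, 335, 85, 250 → max 335
V regrets: 700, 280, 550, 830 → max 830
Smallest max regret = 300 → II.

II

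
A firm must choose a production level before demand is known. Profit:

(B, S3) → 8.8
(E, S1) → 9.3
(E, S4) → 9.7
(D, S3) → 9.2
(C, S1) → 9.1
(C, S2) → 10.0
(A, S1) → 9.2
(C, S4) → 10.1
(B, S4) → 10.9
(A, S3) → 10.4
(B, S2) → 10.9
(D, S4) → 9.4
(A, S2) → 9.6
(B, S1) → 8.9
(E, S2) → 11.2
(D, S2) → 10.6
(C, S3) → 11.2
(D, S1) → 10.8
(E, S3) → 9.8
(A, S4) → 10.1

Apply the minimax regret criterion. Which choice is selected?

E

Column bests: S1=10.8, S2=11.2, S3=11.2, S4=10.9.
A regrets: 1.6, 1.6, 0.8, 0.8 → max 1.6
B regrets: 1.9, 0.3, 2.4, 0.0 → max 2.4
C regrets: 1.7, 1.2, 0.0, 0.8 → max 1.7
D regrets: 0.0, 0.6, 2.0, 1.5 → max 2.0
E regrets: 1.5, 0.0, 1.4, 1.2 → max 1.5
Smallest max regret = 1.5 → E.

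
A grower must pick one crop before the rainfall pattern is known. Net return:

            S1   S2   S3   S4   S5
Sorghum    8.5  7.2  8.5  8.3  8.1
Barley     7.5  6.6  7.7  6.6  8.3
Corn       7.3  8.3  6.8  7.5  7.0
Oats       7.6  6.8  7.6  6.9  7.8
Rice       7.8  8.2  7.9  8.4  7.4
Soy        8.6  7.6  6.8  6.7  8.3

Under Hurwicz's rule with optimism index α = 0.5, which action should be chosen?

Sorghum: 0.5·8.5 + 0.5·7.2 = 7.85
Barley: 0.5·8.3 + 0.5·6.6 = 7.45
Corn: 0.5·8.3 + 0.5·6.8 = 7.55
Oats: 0.5·7.8 + 0.5·6.8 = 7.3
Rice: 0.5·8.4 + 0.5·7.4 = 7.9
Soy: 0.5·8.6 + 0.5·6.7 = 7.65
Highest Hurwicz score = 7.9 → Rice.

Rice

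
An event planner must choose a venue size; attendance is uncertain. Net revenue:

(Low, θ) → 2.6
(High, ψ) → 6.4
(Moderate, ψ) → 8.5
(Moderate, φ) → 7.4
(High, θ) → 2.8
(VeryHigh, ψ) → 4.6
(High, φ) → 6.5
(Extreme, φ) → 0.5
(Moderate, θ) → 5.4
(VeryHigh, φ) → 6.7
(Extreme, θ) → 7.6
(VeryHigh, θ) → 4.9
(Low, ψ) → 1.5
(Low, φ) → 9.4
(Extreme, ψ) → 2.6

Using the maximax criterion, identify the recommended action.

Row maxima: Low=9.4, Moderate=8.5, High=6.5, VeryHigh=6.7, Extreme=7.6
Best best-case = 9.4 → Low.

Low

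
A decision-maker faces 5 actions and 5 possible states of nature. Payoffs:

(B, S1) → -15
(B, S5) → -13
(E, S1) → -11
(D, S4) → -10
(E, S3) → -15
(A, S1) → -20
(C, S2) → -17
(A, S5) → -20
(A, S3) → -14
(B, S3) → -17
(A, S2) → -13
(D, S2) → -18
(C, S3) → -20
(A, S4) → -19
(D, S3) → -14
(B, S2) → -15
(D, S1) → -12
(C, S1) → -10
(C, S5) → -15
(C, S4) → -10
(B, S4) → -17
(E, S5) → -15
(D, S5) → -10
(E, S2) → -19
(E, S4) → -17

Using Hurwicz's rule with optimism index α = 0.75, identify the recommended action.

D

A: 0.75·(-13) + 0.25·(-20) = -14.75
B: 0.75·(-13) + 0.25·(-17) = -14
C: 0.75·(-10) + 0.25·(-20) = -12.5
D: 0.75·(-10) + 0.25·(-18) = -12
E: 0.75·(-11) + 0.25·(-19) = -13
Highest Hurwicz score = -12 → D.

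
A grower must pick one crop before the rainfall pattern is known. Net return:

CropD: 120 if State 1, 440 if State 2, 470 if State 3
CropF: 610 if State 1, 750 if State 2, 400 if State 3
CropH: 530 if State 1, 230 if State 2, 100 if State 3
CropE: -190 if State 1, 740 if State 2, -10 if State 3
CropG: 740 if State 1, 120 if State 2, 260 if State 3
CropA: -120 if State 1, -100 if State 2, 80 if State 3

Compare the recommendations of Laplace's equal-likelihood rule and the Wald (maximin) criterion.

laplace → CropF; maximin → CropF (agree)

Row averages: CropD=1030/3, CropF=1760/3, CropH=860/3, CropE=180, CropG=1120/3, CropA=-140/3
Highest average = 1760/3 → CropF.
Row minima: CropD=120, CropF=400, CropH=100, CropE=-190, CropG=120, CropA=-120
Best worst-case = 400 → CropF.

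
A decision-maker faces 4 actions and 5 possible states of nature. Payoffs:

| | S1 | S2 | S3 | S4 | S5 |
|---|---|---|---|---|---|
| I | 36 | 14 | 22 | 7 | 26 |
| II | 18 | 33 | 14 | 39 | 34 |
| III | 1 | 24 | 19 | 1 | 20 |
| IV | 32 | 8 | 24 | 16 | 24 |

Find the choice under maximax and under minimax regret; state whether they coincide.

Row maxima: I=36, II=39, III=24, IV=32
Best best-case = 39 → II.
Column bests: S1=36, S2=33, S3=24, S4=39, S5=34.
I regrets: 0, 19, 2, 32, 8 → max 32
II regrets: 18, 0, 10, 0, 0 → max 18
III regrets: 35, 9, 5, 38, 14 → max 38
IV regrets: 4, 25, 0, 23, 10 → max 25
Smallest max regret = 18 → II.

maximax → II; minimax regret → II (agree)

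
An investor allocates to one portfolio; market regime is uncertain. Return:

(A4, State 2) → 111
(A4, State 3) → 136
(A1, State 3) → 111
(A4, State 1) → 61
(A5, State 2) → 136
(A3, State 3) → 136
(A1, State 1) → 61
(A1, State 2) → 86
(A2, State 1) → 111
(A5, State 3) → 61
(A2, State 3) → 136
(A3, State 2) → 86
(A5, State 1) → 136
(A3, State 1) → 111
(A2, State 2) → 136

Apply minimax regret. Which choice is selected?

A2

Column bests: State 1=136, State 2=136, State 3=136.
A1 regrets: 75, 50, 25 → max 75
A2 regrets: 25, 0, 0 → max 25
A3 regrets: 25, 50, 0 → max 50
A4 regrets: 75, 25, 0 → max 75
A5 regrets: 0, 0, 75 → max 75
Smallest max regret = 25 → A2.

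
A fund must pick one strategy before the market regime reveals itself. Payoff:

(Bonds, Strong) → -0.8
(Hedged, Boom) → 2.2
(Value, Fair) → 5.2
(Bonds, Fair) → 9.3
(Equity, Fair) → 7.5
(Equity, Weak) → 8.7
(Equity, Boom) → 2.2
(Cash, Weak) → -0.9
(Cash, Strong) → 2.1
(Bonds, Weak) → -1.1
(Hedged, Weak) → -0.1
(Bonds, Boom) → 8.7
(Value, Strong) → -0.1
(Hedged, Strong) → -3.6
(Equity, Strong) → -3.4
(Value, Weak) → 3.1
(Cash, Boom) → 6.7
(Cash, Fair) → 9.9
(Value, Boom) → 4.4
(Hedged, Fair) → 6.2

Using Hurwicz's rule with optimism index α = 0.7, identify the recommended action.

Bonds: 0.7·9.3 + 0.3·(-1.1) = 6.18
Equity: 0.7·8.7 + 0.3·(-3.4) = 5.07
Cash: 0.7·9.9 + 0.3·(-0.9) = 6.66
Value: 0.7·5.2 + 0.3·(-0.1) = 3.61
Hedged: 0.7·6.2 + 0.3·(-3.6) = 3.26
Highest Hurwicz score = 6.66 → Cash.

Cash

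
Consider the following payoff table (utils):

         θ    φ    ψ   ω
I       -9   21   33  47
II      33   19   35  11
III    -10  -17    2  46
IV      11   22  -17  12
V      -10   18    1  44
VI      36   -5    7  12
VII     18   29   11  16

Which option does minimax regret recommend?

VII

Column bests: θ=36, φ=29, ψ=35, ω=47.
I regrets: 45, 8, 2, 0 → max 45
II regrets: 3, 10, 0, 36 → max 36
III regrets: 46, 46, 33, 1 → max 46
IV regrets: 25, 7, 52, 35 → max 52
V regrets: 46, 11, 34, 3 → max 46
VI regrets: 0, 34, 28, 35 → max 35
VII regrets: 18, 0, 24, 31 → max 31
Smallest max regret = 31 → VII.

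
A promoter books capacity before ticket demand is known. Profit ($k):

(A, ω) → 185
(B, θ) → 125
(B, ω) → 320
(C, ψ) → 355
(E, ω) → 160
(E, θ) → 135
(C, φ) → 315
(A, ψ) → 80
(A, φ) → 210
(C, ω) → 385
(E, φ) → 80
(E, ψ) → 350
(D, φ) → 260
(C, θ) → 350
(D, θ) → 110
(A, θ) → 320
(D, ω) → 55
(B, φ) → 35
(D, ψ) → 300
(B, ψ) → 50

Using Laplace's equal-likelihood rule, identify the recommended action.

C

Row averages: A=198.75, B=132.5, C=351.25, D=181.25, E=181.25
Highest average = 351.25 → C.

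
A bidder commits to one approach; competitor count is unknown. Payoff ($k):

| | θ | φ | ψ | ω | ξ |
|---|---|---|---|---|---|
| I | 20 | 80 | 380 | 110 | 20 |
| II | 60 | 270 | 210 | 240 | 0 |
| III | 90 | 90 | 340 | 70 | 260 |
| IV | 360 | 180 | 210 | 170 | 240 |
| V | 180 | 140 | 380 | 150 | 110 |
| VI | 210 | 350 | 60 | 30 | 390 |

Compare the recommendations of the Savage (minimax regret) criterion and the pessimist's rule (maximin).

minimax regret → IV; maximin → IV (agree)

Column bests: θ=360, φ=350, ψ=380, ω=240, ξ=390.
I regrets: 340, 270, 0, 130, 370 → max 370
II regrets: 300, 80, 170, 0, 390 → max 390
III regrets: 270, 260, 40, 170, 130 → max 270
IV regrets: 0, 170, 170, 70, 150 → max 170
V regrets: 180, 210, 0, 90, 280 → max 280
VI regrets: 150, 0, 320, 210, 0 → max 320
Smallest max regret = 170 → IV.
Row minima: I=20, II=0, III=70, IV=170, V=110, VI=30
Best worst-case = 170 → IV.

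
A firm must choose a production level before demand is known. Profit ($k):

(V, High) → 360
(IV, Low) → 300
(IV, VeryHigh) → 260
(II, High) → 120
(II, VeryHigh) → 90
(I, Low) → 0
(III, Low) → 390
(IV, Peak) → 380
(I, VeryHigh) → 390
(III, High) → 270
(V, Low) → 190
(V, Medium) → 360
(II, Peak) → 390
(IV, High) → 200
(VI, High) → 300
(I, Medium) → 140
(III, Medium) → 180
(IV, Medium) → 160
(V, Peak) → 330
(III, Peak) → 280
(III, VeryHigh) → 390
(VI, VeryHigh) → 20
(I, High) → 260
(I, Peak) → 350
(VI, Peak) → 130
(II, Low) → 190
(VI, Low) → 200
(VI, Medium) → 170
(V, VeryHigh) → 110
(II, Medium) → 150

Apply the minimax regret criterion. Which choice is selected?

III

Column bests: Low=390, Medium=360, High=360, VeryHigh=390, Peak=390.
I regrets: 390, 220, 100, 0, 40 → max 390
II regrets: 200, 210, 240, 300, 0 → max 300
III regrets: 0, 180, 90, 0, 110 → max 180
IV regrets: 90, 200, 160, 130, 10 → max 200
V regrets: 200, 0, 0, 280, 60 → max 280
VI regrets: 190, 190, 60, 370, 260 → max 370
Smallest max regret = 180 → III.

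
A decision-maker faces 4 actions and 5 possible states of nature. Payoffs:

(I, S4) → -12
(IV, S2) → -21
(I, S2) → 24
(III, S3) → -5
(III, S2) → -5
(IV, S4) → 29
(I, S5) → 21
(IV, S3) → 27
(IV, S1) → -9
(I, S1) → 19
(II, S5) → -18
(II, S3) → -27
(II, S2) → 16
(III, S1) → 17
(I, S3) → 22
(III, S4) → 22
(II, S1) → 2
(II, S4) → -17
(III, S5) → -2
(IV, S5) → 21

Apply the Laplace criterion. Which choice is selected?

I

Row averages: I=14.8, II=-8.8, III=5.4, IV=9.4
Highest average = 14.8 → I.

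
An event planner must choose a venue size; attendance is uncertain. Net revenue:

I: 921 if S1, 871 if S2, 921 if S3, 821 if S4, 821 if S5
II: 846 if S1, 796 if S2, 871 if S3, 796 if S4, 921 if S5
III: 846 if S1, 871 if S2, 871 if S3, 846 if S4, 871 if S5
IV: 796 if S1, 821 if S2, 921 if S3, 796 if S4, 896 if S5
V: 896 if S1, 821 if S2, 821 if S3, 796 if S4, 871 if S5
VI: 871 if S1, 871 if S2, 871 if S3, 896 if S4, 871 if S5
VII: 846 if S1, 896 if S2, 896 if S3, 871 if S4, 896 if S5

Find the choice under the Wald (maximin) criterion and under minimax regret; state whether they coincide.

Row minima: I=821, II=796, III=846, IV=796, V=796, VI=871, VII=846
Best worst-case = 871 → VI.
Column bests: S1=921, S2=896, S3=921, S4=896, S5=921.
I regrets: 0, 25, 0, 75, 100 → max 100
II regrets: 75, 100, 50, 100, 0 → max 100
III regrets: 75, 25, 50, 50, 50 → max 75
IV regrets: 125, 75, 0, 100, 25 → max 125
V regrets: 25, 75, 100, 100, 50 → max 100
VI regrets: 50, 25, 50, 0, 50 → max 50
VII regrets: 75, 0, 25, 25, 25 → max 75
Smallest max regret = 50 → VI.

maximin → VI; minimax regret → VI (agree)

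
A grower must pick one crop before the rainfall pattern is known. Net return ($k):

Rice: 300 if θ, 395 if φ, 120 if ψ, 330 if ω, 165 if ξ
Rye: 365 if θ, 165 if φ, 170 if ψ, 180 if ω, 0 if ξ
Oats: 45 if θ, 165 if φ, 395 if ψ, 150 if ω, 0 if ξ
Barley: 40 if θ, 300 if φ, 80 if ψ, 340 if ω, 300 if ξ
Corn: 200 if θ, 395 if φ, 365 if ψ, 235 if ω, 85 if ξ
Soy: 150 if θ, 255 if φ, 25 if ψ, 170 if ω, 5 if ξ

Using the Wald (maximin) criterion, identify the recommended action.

Rice

Row minima: Rice=120, Rye=0, Oats=0, Barley=40, Corn=85, Soy=5
Best worst-case = 120 → Rice.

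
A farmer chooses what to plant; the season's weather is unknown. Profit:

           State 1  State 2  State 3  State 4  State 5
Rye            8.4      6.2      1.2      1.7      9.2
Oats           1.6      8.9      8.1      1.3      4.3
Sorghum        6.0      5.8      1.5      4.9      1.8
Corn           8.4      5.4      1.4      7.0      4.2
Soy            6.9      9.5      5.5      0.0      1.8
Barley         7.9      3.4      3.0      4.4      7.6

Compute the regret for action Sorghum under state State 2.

Best payoff under State 2 is 9.5.
Regret = 9.5 − 5.8 = 3.7.

3.7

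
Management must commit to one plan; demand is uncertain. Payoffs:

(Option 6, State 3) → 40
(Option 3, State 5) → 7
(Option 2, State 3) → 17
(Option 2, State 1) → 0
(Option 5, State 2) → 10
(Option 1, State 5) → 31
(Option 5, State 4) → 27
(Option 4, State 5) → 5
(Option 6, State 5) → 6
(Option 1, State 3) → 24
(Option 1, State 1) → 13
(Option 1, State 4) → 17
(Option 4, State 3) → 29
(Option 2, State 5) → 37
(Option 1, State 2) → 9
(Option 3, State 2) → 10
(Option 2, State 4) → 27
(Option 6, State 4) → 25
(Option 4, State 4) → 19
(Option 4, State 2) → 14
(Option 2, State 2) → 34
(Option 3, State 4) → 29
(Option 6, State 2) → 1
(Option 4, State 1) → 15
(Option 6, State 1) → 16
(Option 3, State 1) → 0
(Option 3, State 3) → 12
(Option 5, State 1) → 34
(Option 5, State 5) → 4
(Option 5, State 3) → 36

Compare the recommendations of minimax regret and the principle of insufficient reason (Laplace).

minimax regret → Option 1; laplace → Option 2 (disagree)

Column bests: State 1=34, State 2=34, State 3=40, State 4=29, State 5=37.
Option 1 regrets: 21, 25, 16, 12, 6 → max 25
Option 2 regrets: 34, 0, 23, 2, 0 → max 34
Option 3 regrets: 34, 24, 28, 0, 30 → max 34
Option 4 regrets: 19, 20, 11, 10, 32 → max 32
Option 5 regrets: 0, 24, 4, 2, 33 → max 33
Option 6 regrets: 18, 33, 0, 4, 31 → max 33
Smallest max regret = 25 → Option 1.
Row averages: Option 1=18.8, Option 2=23, Option 3=11.6, Option 4=16.4, Option 5=22.2, Option 6=17.6
Highest average = 23 → Option 2.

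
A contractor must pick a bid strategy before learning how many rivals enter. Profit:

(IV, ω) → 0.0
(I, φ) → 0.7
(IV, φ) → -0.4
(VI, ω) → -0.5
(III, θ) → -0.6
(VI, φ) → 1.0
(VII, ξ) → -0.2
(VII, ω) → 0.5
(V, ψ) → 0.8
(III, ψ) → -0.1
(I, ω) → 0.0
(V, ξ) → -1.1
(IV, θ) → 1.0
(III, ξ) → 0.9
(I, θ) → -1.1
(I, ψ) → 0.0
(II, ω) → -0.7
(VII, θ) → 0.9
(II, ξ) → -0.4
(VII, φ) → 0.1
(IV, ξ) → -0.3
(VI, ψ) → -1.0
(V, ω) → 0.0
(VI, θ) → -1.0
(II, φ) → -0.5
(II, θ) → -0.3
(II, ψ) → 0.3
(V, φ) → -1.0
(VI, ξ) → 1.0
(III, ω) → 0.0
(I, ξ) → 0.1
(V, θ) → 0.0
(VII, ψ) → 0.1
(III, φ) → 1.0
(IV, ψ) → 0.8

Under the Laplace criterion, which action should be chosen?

Row averages: I=-0.06, II=-0.32, III=0.24, IV=0.22, V=-0.26, VI=-0.1, VII=0.28
Highest average = 0.28 → VII.

VII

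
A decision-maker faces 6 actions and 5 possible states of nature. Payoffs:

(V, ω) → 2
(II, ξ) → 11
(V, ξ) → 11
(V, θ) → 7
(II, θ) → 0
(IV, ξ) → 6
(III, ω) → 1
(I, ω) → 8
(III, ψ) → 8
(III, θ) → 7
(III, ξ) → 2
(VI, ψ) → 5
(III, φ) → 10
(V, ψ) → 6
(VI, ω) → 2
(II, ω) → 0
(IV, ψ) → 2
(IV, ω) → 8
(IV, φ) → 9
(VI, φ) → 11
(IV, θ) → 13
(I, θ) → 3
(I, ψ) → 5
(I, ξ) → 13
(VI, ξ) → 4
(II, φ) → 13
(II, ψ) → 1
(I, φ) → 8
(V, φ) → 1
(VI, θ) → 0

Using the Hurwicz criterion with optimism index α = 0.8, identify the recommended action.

I

I: 0.8·13 + 0.2·3 = 11
II: 0.8·13 + 0.2·0 = 10.4
III: 0.8·10 + 0.2·1 = 8.2
IV: 0.8·13 + 0.2·2 = 10.8
V: 0.8·11 + 0.2·1 = 9
VI: 0.8·11 + 0.2·0 = 8.8
Highest Hurwicz score = 11 → I.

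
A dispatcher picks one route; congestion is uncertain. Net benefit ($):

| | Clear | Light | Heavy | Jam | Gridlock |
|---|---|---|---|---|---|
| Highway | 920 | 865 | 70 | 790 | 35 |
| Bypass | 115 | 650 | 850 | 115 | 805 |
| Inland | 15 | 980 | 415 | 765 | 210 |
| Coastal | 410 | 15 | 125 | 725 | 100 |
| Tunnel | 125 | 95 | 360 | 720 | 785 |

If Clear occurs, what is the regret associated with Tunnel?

795

Best payoff under Clear is 920.
Regret = 920 − 125 = 795.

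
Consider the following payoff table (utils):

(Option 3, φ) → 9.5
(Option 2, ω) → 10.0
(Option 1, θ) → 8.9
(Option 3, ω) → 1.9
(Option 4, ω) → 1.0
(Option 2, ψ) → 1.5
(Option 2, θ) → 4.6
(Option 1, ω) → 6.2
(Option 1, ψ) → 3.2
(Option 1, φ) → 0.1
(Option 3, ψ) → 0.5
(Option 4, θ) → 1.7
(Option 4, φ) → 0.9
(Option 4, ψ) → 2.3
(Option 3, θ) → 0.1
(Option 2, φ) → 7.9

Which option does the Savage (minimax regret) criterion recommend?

Option 2

Column bests: θ=8.9, φ=9.5, ψ=3.2, ω=10.0.
Option 1 regrets: 0.0, 9.4, 0.0, 3.8 → max 9.4
Option 2 regrets: 4.3, 1.6, 1.7, 0.0 → max 4.3
Option 3 regrets: 8.8, 0.0, 2.7, 8.1 → max 8.8
Option 4 regrets: 7.2, 8.6, 0.9, 9.0 → max 9.0
Smallest max regret = 4.3 → Option 2.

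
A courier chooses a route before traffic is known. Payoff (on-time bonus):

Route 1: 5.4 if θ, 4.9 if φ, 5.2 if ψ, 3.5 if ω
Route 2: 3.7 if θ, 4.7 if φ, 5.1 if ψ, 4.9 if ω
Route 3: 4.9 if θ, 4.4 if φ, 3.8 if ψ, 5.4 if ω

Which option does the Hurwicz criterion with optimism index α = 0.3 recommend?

Route 3

Route 1: 0.3·5.4 + 0.7·3.5 = 4.07
Route 2: 0.3·5.1 + 0.7·3.7 = 4.12
Route 3: 0.3·5.4 + 0.7·3.8 = 4.28
Highest Hurwicz score = 4.28 → Route 3.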